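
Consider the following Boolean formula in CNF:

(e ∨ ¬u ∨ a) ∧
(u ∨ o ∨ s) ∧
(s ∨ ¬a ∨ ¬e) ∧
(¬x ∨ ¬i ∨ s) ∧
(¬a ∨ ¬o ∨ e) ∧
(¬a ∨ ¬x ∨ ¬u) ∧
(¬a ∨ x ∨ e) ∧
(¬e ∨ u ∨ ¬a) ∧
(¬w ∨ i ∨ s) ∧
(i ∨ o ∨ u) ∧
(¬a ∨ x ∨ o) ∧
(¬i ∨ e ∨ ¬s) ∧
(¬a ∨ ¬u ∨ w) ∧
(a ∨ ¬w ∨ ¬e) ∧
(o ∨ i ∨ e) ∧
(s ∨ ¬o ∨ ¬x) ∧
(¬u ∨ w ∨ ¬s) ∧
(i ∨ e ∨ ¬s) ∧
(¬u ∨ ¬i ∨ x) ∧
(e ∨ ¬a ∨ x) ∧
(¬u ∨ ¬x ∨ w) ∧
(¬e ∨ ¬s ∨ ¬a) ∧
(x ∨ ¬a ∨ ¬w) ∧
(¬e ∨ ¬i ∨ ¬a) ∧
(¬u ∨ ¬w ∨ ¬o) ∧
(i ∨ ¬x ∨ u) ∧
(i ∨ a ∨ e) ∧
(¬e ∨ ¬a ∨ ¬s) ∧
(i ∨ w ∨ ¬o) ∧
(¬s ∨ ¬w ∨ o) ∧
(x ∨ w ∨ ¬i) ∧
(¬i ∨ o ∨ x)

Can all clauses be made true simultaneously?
Yes

Yes, the formula is satisfiable.

One satisfying assignment is: u=True, o=False, s=False, i=False, w=False, e=True, a=False, x=False

Verification: With this assignment, all 32 clauses evaluate to true.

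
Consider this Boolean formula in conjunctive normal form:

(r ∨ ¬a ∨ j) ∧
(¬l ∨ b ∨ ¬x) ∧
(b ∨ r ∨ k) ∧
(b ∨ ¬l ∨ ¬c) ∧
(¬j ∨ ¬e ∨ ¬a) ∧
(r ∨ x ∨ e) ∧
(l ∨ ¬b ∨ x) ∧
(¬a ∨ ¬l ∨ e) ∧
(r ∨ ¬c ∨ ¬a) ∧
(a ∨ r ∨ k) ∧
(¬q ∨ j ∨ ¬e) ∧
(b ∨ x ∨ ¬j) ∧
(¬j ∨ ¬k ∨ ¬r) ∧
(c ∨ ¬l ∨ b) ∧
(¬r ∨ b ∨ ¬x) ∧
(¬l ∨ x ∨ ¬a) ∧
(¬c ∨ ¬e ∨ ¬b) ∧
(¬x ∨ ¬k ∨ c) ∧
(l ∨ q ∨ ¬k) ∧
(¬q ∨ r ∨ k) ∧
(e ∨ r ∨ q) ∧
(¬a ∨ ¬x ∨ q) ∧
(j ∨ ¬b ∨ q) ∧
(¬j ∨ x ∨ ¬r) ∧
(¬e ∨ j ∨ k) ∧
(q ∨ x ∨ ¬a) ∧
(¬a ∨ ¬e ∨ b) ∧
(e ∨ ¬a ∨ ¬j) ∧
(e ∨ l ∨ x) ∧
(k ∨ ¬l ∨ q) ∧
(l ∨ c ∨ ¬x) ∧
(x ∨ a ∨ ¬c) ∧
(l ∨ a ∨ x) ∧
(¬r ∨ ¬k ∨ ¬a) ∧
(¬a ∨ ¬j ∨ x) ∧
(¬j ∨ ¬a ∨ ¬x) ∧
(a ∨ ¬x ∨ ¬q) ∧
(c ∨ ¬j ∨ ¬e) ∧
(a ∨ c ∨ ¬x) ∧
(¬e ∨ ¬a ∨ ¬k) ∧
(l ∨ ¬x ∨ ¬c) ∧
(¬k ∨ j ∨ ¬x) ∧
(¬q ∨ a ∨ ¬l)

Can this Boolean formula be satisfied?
No

No, the formula is not satisfiable.

No assignment of truth values to the variables can make all 43 clauses true simultaneously.

The formula is UNSAT (unsatisfiable).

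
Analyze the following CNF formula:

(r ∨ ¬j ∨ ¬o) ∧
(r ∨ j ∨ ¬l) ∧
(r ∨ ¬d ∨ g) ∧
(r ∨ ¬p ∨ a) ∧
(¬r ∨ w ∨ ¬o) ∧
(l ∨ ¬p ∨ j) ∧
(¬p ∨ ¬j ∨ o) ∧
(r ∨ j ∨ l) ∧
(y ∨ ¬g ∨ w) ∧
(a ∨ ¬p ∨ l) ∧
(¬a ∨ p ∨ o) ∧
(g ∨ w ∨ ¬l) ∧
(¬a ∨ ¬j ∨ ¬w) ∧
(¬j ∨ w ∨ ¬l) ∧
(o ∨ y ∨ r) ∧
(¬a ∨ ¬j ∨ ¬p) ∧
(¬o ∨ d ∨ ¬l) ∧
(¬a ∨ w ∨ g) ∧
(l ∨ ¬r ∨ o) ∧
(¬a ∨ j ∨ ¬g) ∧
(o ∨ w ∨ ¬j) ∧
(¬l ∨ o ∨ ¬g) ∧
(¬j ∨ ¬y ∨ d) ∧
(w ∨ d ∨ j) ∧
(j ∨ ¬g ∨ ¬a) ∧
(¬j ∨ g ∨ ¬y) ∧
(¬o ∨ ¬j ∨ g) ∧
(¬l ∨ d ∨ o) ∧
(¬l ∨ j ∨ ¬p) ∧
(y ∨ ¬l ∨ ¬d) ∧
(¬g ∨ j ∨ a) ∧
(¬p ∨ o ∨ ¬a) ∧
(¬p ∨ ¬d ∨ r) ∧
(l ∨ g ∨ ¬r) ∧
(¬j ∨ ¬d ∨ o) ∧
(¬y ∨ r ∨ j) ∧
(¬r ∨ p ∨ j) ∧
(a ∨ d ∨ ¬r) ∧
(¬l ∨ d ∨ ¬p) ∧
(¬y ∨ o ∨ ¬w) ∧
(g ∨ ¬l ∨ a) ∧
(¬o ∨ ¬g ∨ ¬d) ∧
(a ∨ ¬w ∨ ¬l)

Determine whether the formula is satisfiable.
No

No, the formula is not satisfiable.

No assignment of truth values to the variables can make all 43 clauses true simultaneously.

The formula is UNSAT (unsatisfiable).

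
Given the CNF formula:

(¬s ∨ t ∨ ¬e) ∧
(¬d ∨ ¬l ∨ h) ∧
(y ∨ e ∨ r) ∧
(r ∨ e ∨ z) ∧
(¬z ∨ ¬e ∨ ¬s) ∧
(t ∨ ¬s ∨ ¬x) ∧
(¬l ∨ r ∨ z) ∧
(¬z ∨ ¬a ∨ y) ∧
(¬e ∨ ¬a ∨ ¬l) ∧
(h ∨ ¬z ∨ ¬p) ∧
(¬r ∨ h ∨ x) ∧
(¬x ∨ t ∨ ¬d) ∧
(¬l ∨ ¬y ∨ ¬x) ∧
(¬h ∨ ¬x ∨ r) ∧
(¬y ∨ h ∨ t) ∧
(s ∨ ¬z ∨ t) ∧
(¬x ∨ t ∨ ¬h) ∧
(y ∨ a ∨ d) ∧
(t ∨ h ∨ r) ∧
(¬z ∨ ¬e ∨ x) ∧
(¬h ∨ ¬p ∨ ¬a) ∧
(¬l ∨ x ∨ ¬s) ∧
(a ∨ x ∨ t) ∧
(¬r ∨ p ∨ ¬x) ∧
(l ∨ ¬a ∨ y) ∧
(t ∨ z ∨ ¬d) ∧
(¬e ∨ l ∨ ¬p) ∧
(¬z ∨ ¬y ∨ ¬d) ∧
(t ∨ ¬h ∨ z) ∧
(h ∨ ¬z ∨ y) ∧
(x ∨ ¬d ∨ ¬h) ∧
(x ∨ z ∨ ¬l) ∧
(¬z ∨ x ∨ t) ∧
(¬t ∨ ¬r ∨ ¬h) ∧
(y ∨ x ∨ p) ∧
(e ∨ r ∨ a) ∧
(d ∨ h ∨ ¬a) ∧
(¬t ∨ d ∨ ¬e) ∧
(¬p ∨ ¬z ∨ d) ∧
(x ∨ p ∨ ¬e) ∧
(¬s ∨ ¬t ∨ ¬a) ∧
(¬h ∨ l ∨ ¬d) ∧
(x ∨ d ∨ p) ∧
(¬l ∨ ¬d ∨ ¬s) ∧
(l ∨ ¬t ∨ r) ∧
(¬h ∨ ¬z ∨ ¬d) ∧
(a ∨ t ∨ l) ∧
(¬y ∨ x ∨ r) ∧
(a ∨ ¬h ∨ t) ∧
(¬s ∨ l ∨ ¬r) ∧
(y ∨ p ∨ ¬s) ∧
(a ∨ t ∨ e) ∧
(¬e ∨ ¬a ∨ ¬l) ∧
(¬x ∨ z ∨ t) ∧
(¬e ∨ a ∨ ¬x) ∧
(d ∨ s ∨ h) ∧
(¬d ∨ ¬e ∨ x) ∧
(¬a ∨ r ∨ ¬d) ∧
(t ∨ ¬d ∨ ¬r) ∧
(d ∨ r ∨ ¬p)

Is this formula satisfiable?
Yes

Yes, the formula is satisfiable.

One satisfying assignment is: r=True, p=True, t=True, a=False, x=True, l=False, e=False, z=False, h=False, y=False, s=False, d=True

Verification: With this assignment, all 60 clauses evaluate to true.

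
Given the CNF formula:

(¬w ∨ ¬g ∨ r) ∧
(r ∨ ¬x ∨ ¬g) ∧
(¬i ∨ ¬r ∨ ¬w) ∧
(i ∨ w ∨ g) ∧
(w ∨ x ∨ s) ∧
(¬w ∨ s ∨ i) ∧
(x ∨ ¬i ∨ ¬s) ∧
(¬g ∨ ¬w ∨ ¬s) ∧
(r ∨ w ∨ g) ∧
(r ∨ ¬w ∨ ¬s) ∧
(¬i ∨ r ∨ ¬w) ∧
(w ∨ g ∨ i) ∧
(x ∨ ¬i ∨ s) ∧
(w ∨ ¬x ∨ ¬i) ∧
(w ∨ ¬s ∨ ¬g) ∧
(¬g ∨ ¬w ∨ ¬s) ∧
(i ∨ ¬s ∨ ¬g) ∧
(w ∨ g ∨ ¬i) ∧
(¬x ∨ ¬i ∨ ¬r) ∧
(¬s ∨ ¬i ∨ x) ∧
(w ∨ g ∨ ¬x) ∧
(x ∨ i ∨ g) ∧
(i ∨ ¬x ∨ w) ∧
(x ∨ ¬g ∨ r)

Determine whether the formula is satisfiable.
Yes

Yes, the formula is satisfiable.

One satisfying assignment is: r=True, w=True, x=True, i=False, g=False, s=True

Verification: With this assignment, all 24 clauses evaluate to true.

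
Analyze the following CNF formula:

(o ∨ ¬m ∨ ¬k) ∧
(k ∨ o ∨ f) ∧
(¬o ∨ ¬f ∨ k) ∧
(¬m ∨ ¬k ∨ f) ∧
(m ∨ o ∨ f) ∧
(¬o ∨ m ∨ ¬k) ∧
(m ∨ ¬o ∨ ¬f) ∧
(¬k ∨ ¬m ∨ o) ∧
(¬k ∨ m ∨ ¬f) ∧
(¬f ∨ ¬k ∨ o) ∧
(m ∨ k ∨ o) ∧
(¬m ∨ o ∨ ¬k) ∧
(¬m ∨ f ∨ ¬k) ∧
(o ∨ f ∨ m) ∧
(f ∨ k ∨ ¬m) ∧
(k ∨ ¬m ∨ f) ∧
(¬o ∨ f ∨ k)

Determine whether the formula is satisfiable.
Yes

Yes, the formula is satisfiable.

One satisfying assignment is: m=True, f=True, o=True, k=True

Verification: With this assignment, all 17 clauses evaluate to true.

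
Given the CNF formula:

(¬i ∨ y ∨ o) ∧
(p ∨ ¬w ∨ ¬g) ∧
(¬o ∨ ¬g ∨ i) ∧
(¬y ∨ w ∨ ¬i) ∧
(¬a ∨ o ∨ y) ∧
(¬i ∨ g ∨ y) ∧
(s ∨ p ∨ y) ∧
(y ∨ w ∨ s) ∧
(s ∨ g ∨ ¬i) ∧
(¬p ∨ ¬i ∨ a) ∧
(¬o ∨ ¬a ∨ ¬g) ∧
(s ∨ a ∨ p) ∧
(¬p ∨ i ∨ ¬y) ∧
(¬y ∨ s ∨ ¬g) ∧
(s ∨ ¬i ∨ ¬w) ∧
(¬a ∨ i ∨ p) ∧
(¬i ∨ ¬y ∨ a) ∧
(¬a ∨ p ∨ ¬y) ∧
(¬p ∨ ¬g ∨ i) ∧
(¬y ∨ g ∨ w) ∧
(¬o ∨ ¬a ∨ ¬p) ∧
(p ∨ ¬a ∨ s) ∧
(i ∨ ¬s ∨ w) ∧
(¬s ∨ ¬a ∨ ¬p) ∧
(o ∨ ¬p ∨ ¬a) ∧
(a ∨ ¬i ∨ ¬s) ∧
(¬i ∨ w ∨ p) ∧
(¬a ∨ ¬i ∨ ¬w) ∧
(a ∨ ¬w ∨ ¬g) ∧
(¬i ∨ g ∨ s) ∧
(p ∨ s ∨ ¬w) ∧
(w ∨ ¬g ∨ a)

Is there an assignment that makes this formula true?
Yes

Yes, the formula is satisfiable.

One satisfying assignment is: a=False, y=False, p=False, o=False, i=False, w=True, s=True, g=False

Verification: With this assignment, all 32 clauses evaluate to true.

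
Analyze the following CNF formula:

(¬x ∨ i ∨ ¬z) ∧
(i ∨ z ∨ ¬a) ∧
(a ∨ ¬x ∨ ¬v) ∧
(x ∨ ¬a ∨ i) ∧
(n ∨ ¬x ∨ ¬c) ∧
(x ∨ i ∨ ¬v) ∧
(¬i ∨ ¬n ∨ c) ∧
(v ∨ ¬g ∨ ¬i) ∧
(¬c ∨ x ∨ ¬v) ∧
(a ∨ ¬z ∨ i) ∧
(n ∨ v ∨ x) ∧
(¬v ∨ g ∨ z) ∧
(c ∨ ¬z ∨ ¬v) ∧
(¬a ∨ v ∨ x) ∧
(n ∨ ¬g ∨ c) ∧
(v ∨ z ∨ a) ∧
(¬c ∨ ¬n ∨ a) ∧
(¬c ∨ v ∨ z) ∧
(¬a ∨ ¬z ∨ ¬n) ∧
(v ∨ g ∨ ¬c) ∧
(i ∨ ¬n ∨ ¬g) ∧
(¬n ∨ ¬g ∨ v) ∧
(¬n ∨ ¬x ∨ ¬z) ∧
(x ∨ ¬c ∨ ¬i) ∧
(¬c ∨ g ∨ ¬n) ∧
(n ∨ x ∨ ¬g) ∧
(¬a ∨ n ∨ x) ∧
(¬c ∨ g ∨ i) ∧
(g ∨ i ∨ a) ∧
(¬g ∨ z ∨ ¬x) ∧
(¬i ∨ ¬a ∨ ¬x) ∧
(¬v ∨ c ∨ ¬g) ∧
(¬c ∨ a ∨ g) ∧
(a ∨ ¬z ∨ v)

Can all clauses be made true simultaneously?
No

No, the formula is not satisfiable.

No assignment of truth values to the variables can make all 34 clauses true simultaneously.

The formula is UNSAT (unsatisfiable).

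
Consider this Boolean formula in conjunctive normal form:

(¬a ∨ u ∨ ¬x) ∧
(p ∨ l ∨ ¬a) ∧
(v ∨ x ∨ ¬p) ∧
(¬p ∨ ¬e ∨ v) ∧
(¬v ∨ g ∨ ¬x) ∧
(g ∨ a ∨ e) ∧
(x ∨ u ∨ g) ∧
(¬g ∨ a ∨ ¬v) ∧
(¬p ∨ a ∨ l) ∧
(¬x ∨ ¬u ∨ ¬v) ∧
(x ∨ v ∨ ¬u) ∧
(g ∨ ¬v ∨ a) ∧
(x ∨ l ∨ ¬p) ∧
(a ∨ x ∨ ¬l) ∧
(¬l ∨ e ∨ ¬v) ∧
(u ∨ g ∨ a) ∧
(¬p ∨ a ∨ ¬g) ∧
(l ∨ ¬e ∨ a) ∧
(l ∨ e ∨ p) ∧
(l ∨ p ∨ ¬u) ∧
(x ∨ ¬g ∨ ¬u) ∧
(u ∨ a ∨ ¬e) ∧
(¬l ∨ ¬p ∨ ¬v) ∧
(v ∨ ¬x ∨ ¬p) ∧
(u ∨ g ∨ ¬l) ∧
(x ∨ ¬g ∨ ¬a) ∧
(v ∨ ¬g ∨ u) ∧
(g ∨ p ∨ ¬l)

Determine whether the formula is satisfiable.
Yes

Yes, the formula is satisfiable.

One satisfying assignment is: p=False, e=True, l=True, g=True, u=True, x=True, a=False, v=False

Verification: With this assignment, all 28 clauses evaluate to true.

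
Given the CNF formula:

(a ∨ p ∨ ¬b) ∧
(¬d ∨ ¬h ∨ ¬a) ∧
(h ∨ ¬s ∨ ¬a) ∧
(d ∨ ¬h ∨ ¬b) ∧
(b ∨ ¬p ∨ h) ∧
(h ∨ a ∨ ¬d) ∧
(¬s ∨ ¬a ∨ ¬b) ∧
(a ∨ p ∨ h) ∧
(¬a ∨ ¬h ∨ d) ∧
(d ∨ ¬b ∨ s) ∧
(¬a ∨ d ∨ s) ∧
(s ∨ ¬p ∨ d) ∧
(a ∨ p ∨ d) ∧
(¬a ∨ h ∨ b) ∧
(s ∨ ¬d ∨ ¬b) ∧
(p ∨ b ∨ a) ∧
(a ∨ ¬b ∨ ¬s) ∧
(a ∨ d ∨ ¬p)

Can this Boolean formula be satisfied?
Yes

Yes, the formula is satisfiable.

One satisfying assignment is: a=False, b=False, d=True, p=True, h=True, s=False

Verification: With this assignment, all 18 clauses evaluate to true.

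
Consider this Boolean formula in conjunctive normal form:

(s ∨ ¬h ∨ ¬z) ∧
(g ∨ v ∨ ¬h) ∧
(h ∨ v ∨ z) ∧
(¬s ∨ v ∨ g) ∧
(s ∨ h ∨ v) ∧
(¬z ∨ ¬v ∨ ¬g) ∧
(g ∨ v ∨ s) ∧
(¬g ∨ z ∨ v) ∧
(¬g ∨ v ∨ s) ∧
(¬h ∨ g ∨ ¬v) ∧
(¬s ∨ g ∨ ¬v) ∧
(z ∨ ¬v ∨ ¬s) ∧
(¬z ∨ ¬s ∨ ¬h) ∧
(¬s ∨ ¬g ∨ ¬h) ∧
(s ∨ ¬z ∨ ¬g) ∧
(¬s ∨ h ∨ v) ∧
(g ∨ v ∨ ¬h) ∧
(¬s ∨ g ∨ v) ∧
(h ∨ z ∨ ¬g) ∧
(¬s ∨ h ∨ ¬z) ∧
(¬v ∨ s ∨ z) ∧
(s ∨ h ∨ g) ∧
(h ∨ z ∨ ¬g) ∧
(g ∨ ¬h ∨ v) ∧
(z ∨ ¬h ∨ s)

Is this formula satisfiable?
No

No, the formula is not satisfiable.

No assignment of truth values to the variables can make all 25 clauses true simultaneously.

The formula is UNSAT (unsatisfiable).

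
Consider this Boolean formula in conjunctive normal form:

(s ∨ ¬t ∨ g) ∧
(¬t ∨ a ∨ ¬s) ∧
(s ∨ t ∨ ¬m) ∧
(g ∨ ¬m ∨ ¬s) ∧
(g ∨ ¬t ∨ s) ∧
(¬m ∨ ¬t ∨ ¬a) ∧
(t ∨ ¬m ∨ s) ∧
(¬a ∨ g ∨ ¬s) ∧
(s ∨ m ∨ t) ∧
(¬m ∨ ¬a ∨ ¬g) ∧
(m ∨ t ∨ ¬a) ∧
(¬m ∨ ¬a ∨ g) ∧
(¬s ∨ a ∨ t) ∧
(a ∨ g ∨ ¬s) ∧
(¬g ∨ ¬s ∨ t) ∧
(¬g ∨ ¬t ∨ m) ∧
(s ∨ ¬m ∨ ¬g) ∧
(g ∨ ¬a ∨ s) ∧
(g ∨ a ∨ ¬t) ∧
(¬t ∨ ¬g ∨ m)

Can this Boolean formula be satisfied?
No

No, the formula is not satisfiable.

No assignment of truth values to the variables can make all 20 clauses true simultaneously.

The formula is UNSAT (unsatisfiable).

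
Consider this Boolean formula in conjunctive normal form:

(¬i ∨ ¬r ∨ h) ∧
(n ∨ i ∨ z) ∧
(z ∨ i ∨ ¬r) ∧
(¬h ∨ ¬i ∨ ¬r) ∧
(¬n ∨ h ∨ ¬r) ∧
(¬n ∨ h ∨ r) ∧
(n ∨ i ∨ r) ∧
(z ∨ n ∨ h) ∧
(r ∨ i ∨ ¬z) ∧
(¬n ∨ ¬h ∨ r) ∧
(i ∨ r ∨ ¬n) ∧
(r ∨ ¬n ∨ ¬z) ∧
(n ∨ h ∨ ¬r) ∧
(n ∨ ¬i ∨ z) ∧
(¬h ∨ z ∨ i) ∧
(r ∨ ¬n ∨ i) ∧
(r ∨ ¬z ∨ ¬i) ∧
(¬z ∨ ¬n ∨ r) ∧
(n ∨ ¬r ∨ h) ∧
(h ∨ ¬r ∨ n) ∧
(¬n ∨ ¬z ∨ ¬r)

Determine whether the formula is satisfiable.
Yes

Yes, the formula is satisfiable.

One satisfying assignment is: r=True, h=True, i=False, n=False, z=True

Verification: With this assignment, all 21 clauses evaluate to true.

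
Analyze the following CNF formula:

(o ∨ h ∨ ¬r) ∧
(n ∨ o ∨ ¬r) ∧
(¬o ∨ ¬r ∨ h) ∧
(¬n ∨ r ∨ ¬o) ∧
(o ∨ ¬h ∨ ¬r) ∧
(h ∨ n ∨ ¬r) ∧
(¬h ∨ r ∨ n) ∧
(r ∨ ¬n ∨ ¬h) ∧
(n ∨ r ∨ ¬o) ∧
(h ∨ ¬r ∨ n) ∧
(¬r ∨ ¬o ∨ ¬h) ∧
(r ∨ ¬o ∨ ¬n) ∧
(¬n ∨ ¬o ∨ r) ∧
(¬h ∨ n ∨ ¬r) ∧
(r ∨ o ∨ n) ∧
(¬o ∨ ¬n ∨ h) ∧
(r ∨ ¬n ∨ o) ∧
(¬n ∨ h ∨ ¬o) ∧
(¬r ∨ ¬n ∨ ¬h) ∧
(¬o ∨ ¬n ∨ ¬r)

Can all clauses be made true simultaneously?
No

No, the formula is not satisfiable.

No assignment of truth values to the variables can make all 20 clauses true simultaneously.

The formula is UNSAT (unsatisfiable).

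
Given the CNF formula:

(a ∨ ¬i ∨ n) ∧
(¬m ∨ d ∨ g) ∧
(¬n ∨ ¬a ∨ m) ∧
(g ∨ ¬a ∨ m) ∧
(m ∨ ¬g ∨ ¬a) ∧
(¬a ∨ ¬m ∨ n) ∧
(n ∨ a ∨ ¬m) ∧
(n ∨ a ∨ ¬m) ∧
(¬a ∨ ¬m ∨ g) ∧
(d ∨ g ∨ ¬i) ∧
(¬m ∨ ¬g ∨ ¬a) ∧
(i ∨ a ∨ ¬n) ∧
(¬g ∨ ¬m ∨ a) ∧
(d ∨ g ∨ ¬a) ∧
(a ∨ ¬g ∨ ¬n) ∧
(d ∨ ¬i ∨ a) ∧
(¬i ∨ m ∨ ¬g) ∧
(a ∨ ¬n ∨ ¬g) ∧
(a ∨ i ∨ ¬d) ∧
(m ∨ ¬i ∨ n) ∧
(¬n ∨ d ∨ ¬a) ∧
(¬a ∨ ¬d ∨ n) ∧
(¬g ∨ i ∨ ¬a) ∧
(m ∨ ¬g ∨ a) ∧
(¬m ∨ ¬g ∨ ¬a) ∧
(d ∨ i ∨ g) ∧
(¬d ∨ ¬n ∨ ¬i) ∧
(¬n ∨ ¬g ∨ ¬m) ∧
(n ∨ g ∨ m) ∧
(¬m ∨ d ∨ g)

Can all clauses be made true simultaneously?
No

No, the formula is not satisfiable.

No assignment of truth values to the variables can make all 30 clauses true simultaneously.

The formula is UNSAT (unsatisfiable).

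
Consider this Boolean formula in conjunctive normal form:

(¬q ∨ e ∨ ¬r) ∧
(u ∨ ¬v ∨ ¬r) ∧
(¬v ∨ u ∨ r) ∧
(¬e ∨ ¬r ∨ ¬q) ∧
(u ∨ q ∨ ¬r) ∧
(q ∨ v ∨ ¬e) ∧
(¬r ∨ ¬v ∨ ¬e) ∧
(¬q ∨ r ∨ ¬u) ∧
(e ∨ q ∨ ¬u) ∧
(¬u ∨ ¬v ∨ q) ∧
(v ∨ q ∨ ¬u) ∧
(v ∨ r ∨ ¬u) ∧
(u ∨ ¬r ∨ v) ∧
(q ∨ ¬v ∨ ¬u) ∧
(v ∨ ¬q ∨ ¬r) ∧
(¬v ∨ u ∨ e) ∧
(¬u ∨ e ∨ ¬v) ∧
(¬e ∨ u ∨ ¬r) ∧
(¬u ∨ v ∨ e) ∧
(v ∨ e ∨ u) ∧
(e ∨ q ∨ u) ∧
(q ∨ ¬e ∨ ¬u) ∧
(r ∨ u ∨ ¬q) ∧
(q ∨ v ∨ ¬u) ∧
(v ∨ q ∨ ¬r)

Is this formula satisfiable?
No

No, the formula is not satisfiable.

No assignment of truth values to the variables can make all 25 clauses true simultaneously.

The formula is UNSAT (unsatisfiable).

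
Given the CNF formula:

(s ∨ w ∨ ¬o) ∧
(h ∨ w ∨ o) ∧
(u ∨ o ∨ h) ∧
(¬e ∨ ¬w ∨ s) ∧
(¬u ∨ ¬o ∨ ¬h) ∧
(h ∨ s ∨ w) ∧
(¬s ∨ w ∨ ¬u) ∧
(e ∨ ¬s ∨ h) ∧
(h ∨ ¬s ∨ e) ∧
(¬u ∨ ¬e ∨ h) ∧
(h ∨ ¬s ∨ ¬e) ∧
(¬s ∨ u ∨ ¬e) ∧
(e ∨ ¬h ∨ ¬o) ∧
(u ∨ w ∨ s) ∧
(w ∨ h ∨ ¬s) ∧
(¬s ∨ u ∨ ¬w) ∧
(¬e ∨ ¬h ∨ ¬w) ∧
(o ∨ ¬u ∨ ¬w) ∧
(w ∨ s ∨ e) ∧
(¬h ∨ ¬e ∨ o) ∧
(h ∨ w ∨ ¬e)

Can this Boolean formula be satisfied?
Yes

Yes, the formula is satisfiable.

One satisfying assignment is: s=False, h=False, w=True, e=False, o=True, u=False

Verification: With this assignment, all 21 clauses evaluate to true.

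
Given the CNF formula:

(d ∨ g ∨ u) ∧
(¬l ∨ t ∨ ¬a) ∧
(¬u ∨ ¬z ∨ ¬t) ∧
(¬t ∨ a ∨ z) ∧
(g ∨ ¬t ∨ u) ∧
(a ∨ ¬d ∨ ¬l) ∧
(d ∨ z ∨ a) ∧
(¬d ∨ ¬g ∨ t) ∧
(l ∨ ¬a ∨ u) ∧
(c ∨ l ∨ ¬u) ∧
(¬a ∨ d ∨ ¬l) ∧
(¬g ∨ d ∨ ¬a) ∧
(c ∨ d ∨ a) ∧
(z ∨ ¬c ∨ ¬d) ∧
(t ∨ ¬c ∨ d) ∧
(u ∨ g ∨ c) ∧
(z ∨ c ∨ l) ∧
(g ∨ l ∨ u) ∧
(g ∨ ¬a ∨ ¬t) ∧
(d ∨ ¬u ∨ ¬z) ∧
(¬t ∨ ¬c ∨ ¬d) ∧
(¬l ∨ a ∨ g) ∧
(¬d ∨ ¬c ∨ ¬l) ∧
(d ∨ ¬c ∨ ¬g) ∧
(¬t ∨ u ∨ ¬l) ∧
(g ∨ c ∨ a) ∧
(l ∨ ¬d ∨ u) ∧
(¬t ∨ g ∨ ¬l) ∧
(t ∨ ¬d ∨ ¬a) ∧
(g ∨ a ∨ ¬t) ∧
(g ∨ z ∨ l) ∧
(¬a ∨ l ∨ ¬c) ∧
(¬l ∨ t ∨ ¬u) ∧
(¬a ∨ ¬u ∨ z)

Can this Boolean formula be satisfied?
Yes

Yes, the formula is satisfiable.

One satisfying assignment is: z=True, c=True, a=False, g=False, d=True, l=False, t=False, u=True

Verification: With this assignment, all 34 clauses evaluate to true.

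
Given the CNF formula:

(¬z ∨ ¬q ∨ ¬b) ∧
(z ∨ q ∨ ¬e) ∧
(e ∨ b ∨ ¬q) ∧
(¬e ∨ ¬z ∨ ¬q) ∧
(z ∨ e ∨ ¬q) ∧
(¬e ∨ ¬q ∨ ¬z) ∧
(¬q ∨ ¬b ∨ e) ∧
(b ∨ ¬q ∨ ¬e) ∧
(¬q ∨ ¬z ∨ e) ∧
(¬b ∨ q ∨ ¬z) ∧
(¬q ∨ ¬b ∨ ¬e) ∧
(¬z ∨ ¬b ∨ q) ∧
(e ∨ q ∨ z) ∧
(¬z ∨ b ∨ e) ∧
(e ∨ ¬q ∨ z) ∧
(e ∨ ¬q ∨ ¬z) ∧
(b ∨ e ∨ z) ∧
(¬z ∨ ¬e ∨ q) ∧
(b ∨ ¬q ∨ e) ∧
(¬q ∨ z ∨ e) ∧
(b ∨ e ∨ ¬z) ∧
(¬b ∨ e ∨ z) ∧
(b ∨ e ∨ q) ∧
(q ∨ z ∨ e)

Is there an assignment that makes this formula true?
No

No, the formula is not satisfiable.

No assignment of truth values to the variables can make all 24 clauses true simultaneously.

The formula is UNSAT (unsatisfiable).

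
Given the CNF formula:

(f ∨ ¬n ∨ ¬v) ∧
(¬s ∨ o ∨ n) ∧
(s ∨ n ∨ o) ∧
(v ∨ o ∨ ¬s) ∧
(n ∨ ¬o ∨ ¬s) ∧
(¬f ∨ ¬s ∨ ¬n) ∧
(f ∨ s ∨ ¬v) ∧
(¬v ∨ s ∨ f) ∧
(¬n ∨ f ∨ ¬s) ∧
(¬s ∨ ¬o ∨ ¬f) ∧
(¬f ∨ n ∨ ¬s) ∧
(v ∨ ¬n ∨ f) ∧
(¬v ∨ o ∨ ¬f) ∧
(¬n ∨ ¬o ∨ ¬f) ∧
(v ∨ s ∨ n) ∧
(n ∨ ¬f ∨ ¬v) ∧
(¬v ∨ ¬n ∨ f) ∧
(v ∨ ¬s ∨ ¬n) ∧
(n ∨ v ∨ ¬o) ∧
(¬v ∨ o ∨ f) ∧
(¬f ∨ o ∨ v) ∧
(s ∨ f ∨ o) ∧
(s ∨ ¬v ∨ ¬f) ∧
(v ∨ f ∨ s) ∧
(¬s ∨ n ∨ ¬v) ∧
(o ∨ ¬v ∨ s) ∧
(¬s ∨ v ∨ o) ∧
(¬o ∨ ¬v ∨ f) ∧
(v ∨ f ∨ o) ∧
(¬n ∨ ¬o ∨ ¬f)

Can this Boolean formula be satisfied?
No

No, the formula is not satisfiable.

No assignment of truth values to the variables can make all 30 clauses true simultaneously.

The formula is UNSAT (unsatisfiable).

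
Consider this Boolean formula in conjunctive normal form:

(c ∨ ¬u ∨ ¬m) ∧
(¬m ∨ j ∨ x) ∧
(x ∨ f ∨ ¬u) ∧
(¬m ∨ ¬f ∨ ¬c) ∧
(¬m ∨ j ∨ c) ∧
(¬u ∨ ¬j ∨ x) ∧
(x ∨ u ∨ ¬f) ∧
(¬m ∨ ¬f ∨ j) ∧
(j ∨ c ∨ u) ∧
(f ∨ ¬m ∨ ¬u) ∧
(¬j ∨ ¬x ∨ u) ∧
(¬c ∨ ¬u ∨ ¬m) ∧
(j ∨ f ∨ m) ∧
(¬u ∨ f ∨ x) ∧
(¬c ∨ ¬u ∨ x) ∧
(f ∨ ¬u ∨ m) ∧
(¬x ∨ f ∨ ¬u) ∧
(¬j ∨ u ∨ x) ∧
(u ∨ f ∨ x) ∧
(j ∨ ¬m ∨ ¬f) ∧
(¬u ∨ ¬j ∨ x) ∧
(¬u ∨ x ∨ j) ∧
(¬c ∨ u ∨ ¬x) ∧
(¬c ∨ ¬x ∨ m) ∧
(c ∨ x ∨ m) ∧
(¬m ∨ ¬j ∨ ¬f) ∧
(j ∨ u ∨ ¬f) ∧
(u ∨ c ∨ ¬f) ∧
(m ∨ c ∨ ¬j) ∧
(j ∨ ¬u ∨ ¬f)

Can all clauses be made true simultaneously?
No

No, the formula is not satisfiable.

No assignment of truth values to the variables can make all 30 clauses true simultaneously.

The formula is UNSAT (unsatisfiable).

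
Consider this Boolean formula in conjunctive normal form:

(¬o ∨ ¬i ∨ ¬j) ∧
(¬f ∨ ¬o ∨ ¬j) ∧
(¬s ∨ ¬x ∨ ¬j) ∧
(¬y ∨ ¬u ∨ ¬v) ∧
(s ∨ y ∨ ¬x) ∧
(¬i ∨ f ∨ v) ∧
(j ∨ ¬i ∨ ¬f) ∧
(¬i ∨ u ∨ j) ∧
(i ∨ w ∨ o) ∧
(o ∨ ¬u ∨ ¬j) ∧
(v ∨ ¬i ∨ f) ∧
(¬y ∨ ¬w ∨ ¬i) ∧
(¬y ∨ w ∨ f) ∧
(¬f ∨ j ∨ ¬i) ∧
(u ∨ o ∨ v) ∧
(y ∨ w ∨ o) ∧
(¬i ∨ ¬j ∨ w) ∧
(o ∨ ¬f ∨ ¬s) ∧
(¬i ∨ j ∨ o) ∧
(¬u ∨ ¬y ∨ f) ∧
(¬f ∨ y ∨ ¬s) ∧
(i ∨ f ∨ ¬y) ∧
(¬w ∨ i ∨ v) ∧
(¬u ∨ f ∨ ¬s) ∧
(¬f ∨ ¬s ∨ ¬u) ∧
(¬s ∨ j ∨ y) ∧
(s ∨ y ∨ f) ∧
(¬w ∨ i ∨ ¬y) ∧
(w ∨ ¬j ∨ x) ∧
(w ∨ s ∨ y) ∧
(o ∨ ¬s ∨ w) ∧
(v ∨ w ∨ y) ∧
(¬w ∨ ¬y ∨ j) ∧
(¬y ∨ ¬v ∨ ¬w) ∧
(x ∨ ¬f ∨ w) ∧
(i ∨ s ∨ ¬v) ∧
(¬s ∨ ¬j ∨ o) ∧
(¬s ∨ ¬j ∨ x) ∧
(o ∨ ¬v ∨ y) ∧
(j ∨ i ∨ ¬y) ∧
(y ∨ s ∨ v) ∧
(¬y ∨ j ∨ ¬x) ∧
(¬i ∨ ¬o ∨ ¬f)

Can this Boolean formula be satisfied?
No

No, the formula is not satisfiable.

No assignment of truth values to the variables can make all 43 clauses true simultaneously.

The formula is UNSAT (unsatisfiable).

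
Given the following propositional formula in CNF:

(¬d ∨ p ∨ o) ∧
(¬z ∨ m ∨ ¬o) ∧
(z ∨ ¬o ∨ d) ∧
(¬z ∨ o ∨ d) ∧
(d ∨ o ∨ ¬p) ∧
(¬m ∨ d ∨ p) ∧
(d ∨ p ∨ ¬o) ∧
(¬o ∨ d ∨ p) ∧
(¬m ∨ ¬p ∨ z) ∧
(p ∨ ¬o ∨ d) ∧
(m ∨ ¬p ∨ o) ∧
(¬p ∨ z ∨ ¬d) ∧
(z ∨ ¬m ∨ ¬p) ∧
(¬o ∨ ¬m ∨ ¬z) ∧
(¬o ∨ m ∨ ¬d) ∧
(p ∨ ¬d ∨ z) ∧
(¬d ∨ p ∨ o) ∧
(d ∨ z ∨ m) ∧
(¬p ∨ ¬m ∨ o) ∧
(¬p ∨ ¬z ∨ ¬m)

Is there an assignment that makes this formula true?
No

No, the formula is not satisfiable.

No assignment of truth values to the variables can make all 20 clauses true simultaneously.

The formula is UNSAT (unsatisfiable).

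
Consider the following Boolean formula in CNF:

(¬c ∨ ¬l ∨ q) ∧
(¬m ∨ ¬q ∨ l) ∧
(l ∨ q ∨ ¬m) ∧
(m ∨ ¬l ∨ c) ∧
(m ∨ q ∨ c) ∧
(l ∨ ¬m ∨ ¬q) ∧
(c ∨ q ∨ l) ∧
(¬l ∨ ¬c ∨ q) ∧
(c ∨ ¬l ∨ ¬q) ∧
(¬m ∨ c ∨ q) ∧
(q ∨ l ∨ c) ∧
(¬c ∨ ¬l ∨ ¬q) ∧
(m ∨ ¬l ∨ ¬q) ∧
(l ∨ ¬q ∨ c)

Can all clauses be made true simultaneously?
Yes

Yes, the formula is satisfiable.

One satisfying assignment is: q=False, c=True, l=False, m=False

Verification: With this assignment, all 14 clauses evaluate to true.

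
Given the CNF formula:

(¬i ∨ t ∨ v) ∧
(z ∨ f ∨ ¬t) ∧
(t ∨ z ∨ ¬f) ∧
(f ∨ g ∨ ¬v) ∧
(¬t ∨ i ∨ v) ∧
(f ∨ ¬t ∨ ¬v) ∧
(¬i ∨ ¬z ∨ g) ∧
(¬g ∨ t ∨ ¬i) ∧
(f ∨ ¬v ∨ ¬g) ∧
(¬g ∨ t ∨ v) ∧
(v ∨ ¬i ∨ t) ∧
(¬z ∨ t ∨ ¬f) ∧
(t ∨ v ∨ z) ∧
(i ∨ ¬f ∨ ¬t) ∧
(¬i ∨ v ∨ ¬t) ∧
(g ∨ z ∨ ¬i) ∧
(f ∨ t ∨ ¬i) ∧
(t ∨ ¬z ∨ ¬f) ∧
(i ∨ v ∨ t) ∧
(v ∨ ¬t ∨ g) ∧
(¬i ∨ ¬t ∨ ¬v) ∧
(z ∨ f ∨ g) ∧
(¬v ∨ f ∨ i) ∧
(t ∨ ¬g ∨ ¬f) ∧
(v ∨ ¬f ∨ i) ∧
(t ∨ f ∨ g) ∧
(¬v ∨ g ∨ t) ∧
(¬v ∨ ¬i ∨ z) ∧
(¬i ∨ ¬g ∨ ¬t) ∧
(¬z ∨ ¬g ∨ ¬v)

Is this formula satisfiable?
No

No, the formula is not satisfiable.

No assignment of truth values to the variables can make all 30 clauses true simultaneously.

The formula is UNSAT (unsatisfiable).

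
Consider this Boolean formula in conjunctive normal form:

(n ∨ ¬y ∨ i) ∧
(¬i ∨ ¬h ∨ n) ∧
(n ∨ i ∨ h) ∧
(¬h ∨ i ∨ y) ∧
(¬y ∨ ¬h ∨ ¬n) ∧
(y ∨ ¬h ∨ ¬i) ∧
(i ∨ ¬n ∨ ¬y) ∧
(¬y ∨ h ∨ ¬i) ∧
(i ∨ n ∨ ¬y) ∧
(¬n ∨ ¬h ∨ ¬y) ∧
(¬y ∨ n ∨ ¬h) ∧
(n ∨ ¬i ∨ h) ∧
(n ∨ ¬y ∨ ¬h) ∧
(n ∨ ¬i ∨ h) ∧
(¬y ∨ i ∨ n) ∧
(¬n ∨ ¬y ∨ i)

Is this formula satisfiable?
Yes

Yes, the formula is satisfiable.

One satisfying assignment is: i=False, y=False, h=False, n=True

Verification: With this assignment, all 16 clauses evaluate to true.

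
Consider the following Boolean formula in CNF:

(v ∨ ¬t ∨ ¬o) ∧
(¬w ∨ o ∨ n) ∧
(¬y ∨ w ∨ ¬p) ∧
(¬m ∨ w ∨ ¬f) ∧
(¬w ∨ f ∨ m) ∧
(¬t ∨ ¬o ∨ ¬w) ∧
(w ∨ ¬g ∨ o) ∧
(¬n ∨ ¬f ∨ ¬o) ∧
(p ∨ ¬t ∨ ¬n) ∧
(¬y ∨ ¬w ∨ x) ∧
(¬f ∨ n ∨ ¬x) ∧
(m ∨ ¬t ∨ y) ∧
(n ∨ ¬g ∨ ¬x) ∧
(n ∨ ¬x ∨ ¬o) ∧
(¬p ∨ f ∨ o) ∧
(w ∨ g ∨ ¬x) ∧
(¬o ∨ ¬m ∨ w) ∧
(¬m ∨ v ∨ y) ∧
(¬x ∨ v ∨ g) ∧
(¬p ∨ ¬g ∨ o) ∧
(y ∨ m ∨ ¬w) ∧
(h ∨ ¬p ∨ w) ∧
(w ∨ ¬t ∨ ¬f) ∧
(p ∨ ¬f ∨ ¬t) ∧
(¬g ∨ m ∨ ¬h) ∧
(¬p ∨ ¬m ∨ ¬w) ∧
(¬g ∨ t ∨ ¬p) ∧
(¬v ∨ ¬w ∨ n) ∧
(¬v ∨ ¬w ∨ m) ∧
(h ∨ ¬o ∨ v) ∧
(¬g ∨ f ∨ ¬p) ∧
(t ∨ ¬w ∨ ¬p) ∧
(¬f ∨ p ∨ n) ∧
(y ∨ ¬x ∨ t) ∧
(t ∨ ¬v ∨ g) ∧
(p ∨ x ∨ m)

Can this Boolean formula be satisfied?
Yes

Yes, the formula is satisfiable.

One satisfying assignment is: x=False, o=False, g=False, f=False, h=False, t=True, n=False, w=False, y=False, m=True, v=True, p=False

Verification: With this assignment, all 36 clauses evaluate to true.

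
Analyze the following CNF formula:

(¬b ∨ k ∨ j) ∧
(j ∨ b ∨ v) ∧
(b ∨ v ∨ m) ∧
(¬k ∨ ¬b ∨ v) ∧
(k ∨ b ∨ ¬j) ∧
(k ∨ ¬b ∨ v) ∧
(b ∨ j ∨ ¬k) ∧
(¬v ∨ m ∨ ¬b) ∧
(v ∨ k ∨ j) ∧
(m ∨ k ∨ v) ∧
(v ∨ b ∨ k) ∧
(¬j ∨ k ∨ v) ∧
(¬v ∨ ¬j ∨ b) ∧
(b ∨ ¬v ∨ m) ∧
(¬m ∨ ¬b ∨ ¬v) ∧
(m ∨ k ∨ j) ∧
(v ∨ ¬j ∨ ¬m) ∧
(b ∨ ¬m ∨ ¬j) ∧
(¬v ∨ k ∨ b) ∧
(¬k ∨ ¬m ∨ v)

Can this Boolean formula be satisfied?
No

No, the formula is not satisfiable.

No assignment of truth values to the variables can make all 20 clauses true simultaneously.

The formula is UNSAT (unsatisfiable).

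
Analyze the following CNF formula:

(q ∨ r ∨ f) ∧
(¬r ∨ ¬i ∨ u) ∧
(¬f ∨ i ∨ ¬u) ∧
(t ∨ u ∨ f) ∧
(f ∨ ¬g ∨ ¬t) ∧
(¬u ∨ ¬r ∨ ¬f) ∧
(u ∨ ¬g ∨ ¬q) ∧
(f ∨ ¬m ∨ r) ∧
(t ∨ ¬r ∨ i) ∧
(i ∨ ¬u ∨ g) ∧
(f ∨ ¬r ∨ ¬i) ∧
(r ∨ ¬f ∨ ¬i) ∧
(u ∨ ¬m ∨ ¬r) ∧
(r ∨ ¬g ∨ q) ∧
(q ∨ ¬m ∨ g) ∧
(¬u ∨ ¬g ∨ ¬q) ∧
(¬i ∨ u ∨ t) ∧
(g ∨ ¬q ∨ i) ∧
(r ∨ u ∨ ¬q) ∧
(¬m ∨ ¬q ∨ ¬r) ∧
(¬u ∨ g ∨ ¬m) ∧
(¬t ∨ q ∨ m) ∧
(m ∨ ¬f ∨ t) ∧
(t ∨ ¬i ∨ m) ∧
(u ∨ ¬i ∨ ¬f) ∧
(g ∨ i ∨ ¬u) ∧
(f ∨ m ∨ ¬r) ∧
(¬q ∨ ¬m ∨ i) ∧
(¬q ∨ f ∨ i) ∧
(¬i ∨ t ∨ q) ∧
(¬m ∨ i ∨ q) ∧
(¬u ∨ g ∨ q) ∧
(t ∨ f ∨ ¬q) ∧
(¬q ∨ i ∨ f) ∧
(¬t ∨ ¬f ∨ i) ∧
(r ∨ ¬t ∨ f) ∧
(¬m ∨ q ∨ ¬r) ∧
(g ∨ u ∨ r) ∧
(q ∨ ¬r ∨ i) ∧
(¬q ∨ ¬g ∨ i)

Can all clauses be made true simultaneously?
No

No, the formula is not satisfiable.

No assignment of truth values to the variables can make all 40 clauses true simultaneously.

The formula is UNSAT (unsatisfiable).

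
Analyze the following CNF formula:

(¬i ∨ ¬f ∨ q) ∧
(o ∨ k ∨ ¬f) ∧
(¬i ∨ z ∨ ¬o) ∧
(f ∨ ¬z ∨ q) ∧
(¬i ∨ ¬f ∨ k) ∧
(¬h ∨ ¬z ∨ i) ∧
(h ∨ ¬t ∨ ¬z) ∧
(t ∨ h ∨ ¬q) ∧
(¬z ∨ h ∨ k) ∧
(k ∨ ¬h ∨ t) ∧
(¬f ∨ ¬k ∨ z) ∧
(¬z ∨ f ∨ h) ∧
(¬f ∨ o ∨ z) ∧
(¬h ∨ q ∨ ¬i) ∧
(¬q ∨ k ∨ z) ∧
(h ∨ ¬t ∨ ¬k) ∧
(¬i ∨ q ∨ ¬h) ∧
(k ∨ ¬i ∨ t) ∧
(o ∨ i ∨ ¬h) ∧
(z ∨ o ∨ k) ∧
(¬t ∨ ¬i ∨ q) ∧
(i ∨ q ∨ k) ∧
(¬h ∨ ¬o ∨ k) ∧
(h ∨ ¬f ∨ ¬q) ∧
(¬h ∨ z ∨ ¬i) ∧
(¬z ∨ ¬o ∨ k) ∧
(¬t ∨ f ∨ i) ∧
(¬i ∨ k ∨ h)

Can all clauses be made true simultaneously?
Yes

Yes, the formula is satisfiable.

One satisfying assignment is: k=True, z=False, f=False, h=False, q=False, i=False, t=False, o=True

Verification: With this assignment, all 28 clauses evaluate to true.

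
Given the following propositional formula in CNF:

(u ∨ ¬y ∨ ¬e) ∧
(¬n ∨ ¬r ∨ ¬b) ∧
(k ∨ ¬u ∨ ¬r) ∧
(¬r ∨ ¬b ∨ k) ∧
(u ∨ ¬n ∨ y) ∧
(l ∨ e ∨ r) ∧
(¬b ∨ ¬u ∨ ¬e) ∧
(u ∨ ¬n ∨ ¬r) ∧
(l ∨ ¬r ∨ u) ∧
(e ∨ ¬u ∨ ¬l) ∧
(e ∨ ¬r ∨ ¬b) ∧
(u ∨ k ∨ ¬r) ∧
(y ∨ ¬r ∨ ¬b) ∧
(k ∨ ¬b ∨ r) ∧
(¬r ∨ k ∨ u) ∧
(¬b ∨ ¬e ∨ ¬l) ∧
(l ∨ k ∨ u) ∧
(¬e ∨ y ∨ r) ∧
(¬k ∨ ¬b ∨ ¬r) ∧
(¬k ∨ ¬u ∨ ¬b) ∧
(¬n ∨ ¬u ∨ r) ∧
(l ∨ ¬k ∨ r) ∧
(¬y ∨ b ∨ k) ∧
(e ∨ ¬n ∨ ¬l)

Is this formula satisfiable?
Yes

Yes, the formula is satisfiable.

One satisfying assignment is: y=False, b=False, r=True, e=False, u=True, l=False, n=True, k=True

Verification: With this assignment, all 24 clauses evaluate to true.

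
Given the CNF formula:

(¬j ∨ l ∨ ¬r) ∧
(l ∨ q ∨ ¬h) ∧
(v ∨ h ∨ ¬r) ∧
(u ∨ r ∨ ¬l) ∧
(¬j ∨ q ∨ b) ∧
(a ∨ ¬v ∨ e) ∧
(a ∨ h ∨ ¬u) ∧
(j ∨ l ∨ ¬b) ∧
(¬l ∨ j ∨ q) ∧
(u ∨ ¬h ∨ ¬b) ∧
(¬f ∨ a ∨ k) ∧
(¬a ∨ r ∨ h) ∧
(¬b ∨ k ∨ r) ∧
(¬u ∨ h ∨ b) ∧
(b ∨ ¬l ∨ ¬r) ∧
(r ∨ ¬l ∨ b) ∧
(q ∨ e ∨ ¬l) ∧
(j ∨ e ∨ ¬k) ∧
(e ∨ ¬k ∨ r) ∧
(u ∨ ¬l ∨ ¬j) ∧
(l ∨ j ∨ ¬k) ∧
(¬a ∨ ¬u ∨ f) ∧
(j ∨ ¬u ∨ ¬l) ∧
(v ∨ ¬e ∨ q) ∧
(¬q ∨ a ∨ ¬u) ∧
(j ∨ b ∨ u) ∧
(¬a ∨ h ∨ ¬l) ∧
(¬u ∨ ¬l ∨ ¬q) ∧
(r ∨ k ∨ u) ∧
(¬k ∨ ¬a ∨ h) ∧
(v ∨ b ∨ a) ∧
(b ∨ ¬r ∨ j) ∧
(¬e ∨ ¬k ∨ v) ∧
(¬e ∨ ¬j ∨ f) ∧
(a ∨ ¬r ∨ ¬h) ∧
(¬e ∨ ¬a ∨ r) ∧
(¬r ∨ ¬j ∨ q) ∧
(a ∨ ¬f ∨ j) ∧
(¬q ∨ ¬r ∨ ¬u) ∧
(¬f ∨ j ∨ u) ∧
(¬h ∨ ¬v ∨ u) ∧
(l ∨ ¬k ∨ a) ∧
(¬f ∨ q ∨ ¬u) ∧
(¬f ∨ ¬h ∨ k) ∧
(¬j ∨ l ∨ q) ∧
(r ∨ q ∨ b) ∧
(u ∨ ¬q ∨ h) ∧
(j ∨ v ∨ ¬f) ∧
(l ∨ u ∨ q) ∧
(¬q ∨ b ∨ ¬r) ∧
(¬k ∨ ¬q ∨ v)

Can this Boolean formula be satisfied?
No

No, the formula is not satisfiable.

No assignment of truth values to the variables can make all 51 clauses true simultaneously.

The formula is UNSAT (unsatisfiable).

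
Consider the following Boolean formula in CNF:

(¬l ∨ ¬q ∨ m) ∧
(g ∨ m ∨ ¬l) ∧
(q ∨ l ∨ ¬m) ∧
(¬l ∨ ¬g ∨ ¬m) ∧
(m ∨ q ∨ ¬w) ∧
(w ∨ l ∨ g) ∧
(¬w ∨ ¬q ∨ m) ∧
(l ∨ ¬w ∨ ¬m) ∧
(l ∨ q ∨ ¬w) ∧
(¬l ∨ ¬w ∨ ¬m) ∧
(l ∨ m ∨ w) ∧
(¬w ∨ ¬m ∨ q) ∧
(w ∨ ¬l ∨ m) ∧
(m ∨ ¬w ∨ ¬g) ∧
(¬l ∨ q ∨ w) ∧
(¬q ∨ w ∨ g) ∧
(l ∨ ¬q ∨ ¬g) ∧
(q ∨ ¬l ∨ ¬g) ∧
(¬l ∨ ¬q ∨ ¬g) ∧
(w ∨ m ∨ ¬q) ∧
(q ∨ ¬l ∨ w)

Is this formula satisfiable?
No

No, the formula is not satisfiable.

No assignment of truth values to the variables can make all 21 clauses true simultaneously.

The formula is UNSAT (unsatisfiable).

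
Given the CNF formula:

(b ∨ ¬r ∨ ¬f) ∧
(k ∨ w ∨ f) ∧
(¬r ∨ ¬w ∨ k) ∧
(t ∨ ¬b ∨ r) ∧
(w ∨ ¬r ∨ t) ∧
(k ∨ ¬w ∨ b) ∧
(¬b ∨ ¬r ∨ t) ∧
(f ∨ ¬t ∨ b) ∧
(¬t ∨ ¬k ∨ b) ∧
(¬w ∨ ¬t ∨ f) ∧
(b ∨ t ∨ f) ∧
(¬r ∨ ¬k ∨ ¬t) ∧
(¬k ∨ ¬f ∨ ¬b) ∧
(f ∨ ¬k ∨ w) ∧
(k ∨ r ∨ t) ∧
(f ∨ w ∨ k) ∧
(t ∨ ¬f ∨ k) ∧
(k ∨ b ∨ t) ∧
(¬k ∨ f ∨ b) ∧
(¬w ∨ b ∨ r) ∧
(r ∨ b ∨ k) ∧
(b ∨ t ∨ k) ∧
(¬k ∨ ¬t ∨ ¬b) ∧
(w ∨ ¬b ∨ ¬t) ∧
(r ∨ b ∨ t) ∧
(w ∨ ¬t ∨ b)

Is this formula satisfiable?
Yes

Yes, the formula is satisfiable.

One satisfying assignment is: w=True, k=False, b=True, r=False, f=True, t=True

Verification: With this assignment, all 26 clauses evaluate to true.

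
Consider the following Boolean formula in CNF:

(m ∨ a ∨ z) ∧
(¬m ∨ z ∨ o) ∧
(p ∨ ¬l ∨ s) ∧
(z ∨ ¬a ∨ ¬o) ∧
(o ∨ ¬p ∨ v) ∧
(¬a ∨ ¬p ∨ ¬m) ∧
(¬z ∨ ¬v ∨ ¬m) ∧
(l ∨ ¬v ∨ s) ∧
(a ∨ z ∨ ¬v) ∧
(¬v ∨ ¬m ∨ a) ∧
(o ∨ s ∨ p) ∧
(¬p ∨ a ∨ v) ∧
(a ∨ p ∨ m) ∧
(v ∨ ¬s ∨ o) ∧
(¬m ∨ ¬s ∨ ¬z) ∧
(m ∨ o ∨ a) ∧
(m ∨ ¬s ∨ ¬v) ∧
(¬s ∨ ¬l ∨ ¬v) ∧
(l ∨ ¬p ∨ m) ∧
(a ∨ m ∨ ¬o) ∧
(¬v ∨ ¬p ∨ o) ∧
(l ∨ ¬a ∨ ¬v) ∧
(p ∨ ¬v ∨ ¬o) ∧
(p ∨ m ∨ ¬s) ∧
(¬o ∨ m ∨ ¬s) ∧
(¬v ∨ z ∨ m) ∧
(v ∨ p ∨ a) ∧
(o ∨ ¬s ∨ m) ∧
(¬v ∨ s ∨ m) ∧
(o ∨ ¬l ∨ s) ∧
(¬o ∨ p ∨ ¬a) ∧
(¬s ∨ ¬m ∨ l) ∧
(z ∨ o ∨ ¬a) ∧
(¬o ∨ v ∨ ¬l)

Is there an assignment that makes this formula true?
No

No, the formula is not satisfiable.

No assignment of truth values to the variables can make all 34 clauses true simultaneously.

The formula is UNSAT (unsatisfiable).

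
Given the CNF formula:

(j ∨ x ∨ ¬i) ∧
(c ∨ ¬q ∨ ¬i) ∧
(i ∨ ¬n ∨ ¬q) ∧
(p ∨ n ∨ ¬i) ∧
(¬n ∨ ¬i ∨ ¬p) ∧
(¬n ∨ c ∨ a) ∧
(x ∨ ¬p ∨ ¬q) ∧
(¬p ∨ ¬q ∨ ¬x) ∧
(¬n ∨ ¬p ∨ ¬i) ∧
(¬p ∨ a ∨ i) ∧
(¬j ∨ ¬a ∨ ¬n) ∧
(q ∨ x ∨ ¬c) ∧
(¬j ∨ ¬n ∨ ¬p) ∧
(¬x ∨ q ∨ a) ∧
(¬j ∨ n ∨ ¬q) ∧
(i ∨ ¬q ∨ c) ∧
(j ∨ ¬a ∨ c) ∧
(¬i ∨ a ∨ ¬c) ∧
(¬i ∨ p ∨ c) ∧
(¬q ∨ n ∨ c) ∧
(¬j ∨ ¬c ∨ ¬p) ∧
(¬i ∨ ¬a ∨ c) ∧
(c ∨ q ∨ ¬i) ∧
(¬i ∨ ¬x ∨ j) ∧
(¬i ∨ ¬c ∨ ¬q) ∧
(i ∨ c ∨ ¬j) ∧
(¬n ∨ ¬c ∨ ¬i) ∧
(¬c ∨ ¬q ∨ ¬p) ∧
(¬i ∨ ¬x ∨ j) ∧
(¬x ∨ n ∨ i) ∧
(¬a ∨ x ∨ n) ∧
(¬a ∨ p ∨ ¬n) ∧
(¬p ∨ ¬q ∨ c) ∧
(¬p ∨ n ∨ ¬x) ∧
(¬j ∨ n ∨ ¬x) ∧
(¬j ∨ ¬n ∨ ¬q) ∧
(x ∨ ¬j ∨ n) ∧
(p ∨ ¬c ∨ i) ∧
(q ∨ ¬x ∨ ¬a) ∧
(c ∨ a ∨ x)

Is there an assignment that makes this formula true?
No

No, the formula is not satisfiable.

No assignment of truth values to the variables can make all 40 clauses true simultaneously.

The formula is UNSAT (unsatisfiable).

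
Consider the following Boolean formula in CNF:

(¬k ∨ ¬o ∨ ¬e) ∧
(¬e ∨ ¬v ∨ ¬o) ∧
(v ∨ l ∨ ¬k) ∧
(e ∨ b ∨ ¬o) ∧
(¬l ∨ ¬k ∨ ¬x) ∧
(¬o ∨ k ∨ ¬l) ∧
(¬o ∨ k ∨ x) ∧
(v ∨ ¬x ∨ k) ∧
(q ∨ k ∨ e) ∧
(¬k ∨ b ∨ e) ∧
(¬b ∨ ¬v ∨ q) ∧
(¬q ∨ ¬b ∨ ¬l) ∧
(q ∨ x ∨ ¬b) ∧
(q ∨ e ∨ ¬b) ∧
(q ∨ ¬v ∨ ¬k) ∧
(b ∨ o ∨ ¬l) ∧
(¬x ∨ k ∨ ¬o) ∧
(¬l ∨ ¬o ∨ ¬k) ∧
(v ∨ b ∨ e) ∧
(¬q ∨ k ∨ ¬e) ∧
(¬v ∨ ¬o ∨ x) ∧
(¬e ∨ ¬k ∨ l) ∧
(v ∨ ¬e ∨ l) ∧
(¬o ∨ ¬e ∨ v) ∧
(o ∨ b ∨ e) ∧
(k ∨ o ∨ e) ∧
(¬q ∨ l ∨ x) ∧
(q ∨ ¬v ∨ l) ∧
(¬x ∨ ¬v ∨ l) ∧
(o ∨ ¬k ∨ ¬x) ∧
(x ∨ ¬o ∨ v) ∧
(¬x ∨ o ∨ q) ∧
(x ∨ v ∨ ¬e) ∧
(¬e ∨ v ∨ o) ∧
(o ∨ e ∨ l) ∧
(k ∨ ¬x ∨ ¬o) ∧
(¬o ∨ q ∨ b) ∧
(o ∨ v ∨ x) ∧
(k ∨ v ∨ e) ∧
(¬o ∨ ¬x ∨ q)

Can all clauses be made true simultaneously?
No

No, the formula is not satisfiable.

No assignment of truth values to the variables can make all 40 clauses true simultaneously.

The formula is UNSAT (unsatisfiable).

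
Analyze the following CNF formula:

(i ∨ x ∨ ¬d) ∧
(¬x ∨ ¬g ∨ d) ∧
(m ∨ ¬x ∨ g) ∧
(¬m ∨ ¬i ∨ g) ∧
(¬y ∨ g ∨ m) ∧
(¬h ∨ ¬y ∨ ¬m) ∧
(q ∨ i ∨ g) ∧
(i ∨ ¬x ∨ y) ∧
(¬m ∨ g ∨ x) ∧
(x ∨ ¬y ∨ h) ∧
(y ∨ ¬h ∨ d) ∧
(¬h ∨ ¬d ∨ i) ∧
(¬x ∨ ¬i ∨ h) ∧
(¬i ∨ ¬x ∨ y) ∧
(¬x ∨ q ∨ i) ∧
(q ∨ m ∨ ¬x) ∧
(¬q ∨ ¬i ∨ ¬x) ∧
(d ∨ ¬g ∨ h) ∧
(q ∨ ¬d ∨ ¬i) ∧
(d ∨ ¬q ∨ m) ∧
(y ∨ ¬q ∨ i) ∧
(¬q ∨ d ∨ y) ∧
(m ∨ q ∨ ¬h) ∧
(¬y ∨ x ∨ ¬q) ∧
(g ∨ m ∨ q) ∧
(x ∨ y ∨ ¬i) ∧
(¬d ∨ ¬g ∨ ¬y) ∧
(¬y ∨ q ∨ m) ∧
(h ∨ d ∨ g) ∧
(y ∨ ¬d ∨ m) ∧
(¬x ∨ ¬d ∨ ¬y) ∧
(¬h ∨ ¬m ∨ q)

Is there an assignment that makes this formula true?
No

No, the formula is not satisfiable.

No assignment of truth values to the variables can make all 32 clauses true simultaneously.

The formula is UNSAT (unsatisfiable).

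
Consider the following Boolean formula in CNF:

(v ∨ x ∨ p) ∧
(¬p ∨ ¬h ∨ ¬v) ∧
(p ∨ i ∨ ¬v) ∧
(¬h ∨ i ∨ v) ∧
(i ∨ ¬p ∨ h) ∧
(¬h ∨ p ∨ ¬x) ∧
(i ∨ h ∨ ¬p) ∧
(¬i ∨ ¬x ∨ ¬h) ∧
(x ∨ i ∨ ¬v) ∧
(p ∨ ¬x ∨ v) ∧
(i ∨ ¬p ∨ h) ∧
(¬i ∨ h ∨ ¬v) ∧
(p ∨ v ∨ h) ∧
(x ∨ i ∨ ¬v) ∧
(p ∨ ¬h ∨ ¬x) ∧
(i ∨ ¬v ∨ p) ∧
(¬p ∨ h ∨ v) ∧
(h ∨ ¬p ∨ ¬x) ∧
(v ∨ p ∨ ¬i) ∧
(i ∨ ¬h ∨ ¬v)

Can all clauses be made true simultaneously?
Yes

Yes, the formula is satisfiable.

One satisfying assignment is: i=True, h=True, p=True, x=False, v=False

Verification: With this assignment, all 20 clauses evaluate to true.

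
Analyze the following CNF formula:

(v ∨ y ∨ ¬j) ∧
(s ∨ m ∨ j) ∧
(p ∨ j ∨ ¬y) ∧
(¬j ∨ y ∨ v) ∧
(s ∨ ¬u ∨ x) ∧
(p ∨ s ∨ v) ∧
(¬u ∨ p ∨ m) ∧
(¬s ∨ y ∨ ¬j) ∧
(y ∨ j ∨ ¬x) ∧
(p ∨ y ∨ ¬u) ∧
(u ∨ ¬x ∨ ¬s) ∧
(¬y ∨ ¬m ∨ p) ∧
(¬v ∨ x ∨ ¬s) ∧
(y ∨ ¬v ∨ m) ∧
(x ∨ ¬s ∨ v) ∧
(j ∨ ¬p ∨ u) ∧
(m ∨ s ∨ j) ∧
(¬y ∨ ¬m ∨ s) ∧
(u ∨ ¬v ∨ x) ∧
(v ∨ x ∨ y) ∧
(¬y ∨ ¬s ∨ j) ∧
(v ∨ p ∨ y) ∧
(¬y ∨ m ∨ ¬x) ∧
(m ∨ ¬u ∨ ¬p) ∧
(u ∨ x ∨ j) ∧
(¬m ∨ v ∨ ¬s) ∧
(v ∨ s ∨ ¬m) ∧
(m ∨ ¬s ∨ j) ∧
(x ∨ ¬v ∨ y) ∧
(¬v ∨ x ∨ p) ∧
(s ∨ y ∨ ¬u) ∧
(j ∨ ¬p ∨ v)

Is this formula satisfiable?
Yes

Yes, the formula is satisfiable.

One satisfying assignment is: m=True, y=False, u=False, j=True, v=True, x=True, p=False, s=False

Verification: With this assignment, all 32 clauses evaluate to true.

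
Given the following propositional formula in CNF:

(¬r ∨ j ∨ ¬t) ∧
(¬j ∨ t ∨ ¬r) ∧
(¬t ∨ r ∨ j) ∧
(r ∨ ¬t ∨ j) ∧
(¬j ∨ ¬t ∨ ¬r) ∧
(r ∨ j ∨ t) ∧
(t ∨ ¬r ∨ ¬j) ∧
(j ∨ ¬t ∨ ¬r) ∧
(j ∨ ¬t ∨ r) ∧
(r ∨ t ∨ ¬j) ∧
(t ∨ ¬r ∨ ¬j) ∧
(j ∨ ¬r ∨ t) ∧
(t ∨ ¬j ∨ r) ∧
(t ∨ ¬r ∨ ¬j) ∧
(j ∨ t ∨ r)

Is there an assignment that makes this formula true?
Yes

Yes, the formula is satisfiable.

One satisfying assignment is: t=True, r=False, j=True

Verification: With this assignment, all 15 clauses evaluate to true.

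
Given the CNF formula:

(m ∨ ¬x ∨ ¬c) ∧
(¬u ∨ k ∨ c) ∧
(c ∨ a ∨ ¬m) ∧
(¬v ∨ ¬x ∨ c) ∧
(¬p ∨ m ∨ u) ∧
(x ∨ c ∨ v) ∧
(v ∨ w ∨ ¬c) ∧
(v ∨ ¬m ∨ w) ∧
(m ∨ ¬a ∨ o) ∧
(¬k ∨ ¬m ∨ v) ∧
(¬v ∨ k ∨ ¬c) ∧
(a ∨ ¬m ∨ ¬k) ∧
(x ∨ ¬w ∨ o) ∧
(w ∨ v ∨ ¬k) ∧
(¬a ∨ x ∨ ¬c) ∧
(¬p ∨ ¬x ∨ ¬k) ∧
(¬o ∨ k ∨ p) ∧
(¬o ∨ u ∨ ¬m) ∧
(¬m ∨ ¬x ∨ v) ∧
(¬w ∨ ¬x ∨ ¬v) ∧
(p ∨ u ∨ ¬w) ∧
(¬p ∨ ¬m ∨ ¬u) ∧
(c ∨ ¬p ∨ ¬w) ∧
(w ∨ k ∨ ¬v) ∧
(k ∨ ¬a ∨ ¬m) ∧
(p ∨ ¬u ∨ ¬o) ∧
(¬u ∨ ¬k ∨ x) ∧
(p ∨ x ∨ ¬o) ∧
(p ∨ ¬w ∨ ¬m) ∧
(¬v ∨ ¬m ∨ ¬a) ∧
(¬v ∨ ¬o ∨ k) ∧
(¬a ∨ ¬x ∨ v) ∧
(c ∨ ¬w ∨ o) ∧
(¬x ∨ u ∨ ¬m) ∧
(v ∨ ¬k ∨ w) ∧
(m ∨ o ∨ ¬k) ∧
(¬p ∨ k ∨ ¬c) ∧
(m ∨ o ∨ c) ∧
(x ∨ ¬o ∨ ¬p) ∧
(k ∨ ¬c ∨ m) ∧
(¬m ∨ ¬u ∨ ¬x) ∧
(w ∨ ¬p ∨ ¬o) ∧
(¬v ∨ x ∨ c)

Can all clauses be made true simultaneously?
No

No, the formula is not satisfiable.

No assignment of truth values to the variables can make all 43 clauses true simultaneously.

The formula is UNSAT (unsatisfiable).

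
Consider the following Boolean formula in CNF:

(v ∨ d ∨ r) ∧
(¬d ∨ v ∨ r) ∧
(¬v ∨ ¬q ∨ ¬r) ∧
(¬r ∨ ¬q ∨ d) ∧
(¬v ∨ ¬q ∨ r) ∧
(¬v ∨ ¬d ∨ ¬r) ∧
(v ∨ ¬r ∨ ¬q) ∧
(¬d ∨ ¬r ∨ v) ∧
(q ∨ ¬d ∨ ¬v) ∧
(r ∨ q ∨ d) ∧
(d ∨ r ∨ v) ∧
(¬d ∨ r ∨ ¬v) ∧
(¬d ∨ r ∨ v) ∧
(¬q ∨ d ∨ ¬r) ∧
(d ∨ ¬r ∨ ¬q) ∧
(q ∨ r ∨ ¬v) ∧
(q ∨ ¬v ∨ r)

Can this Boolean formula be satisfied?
Yes

Yes, the formula is satisfiable.

One satisfying assignment is: d=False, v=False, r=True, q=False

Verification: With this assignment, all 17 clauses evaluate to true.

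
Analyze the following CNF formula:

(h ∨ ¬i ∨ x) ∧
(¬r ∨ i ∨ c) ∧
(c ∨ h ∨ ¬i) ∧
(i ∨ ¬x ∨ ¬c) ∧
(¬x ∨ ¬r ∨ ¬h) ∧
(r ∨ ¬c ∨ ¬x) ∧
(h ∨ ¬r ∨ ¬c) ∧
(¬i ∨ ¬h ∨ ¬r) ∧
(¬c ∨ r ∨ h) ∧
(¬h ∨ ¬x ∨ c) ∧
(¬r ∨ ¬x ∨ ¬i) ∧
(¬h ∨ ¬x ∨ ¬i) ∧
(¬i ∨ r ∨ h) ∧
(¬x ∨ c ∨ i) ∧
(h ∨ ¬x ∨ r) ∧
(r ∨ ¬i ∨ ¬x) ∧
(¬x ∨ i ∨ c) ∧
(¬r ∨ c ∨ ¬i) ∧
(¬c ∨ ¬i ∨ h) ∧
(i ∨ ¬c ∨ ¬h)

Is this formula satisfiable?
Yes

Yes, the formula is satisfiable.

One satisfying assignment is: x=False, r=False, c=False, h=False, i=False

Verification: With this assignment, all 20 clauses evaluate to true.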